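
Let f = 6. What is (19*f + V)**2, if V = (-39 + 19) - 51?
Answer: 1849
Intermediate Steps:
V = -71 (V = -20 - 51 = -71)
(19*f + V)**2 = (19*6 - 71)**2 = (114 - 71)**2 = 43**2 = 1849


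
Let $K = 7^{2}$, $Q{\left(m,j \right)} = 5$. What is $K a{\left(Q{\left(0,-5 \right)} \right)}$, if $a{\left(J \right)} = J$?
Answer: $245$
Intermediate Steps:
$K = 49$
$K a{\left(Q{\left(0,-5 \right)} \right)} = 49 \cdot 5 = 245$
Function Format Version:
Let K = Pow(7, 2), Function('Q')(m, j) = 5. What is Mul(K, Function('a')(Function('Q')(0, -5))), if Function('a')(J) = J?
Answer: 245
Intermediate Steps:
K = 49
Mul(K, Function('a')(Function('Q')(0, -5))) = Mul(49, 5) = 245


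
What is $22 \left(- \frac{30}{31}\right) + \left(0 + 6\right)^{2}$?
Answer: $\frac{456}{31} \approx 14.71$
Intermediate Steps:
$22 \left(- \frac{30}{31}\right) + \left(0 + 6\right)^{2} = 22 \left(\left(-30\right) \frac{1}{31}\right) + 6^{2} = 22 \left(- \frac{30}{31}\right) + 36 = - \frac{660}{31} + 36 = \frac{456}{31}$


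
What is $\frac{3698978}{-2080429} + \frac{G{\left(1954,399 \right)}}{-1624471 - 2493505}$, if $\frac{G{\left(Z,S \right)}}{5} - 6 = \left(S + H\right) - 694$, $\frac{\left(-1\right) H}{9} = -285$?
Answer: $- \frac{3813994477637}{2141789172926} \approx -1.7808$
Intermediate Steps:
$H = 2565$ ($H = \left(-9\right) \left(-285\right) = 2565$)
$G{\left(Z,S \right)} = 9385 + 5 S$ ($G{\left(Z,S \right)} = 30 + 5 \left(\left(S + 2565\right) - 694\right) = 30 + 5 \left(\left(2565 + S\right) - 694\right) = 30 + 5 \left(1871 + S\right) = 30 + \left(9355 + 5 S\right) = 9385 + 5 S$)
$\frac{3698978}{-2080429} + \frac{G{\left(1954,399 \right)}}{-1624471 - 2493505} = \frac{3698978}{-2080429} + \frac{9385 + 5 \cdot 399}{-1624471 - 2493505} = 3698978 \left(- \frac{1}{2080429}\right) + \frac{9385 + 1995}{-4117976} = - \frac{3698978}{2080429} + 11380 \left(- \frac{1}{4117976}\right) = - \frac{3698978}{2080429} - \frac{2845}{1029494} = - \frac{3813994477637}{2141789172926}$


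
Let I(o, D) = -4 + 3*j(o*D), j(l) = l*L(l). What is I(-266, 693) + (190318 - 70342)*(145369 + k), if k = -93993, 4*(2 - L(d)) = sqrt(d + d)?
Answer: 6162780944 + 5806647*I*sqrt(209) ≈ 6.1628e+9 + 8.3946e+7*I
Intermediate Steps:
L(d) = 2 - sqrt(2)*sqrt(d)/4 (L(d) = 2 - sqrt(d + d)/4 = 2 - sqrt(2)*sqrt(d)/4)
j(l) = l*(2 - sqrt(2)*sqrt(l)/4)
I(o, D) = -4 + 6*D*o - 3*sqrt(2)*(D*o)**(3/2)/4 (I(o, D) = -4 + 3*(2*(o*D) - sqrt(2)*(o*D)**(3/2)/4) = -4 + 3*(2*(D*o) - sqrt(2)*(D*o)**(3/2)/4) = -4 + 3*(2*D*o - sqrt(2)*(D*o)**(3/2)/4) = -4 + (6*D*o - 3*sqrt(2)*(D*o)**(3/2)/4) = -4 + 6*D*o - 3*sqrt(2)*(D*o)**(3/2)/4)
I(-266, 693) + (190318 - 70342)*(145369 + k) = (-4 - 3/4*693*(-266)*(-8 + sqrt(2)*sqrt(693*(-266)))) + (190318 - 70342)*(145369 - 93993) = (-4 - 3/4*693*(-266)*(-8 + sqrt(2)*sqrt(-184338))) + 119976*51376 = (-4 - 3/4*693*(-266)*(-8 + sqrt(2)*(21*I*sqrt(418)))) + 6163886976 = (-4 - 3/4*693*(-266)*(-8 + 42*I*sqrt(209))) + 6163886976 = (-4 + (-1106028 + 5806647*I*sqrt(209))) + 6163886976 = (-1106032 + 5806647*I*sqrt(209)) + 6163886976 = 6162780944 + 5806647*I*sqrt(209)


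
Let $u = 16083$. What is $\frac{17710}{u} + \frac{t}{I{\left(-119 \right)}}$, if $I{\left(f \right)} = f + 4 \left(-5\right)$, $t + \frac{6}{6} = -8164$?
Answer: $\frac{133779385}{2235537} \approx 59.842$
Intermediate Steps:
$t = -8165$ ($t = -1 - 8164 = -8165$)
$I{\left(f \right)} = -20 + f$ ($I{\left(f \right)} = f - 20 = -20 + f$)
$\frac{17710}{u} + \frac{t}{I{\left(-119 \right)}} = \frac{17710}{16083} - \frac{8165}{-20 - 119} = 17710 \cdot \frac{1}{16083} - \frac{8165}{-139} = \frac{17710}{16083} - - \frac{8165}{139} = \frac{17710}{16083} + \frac{8165}{139} = \frac{133779385}{2235537}$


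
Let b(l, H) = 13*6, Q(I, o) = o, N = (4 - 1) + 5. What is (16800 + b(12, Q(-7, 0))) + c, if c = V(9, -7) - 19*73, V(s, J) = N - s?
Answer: 15490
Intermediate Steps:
N = 8 (N = 3 + 5 = 8)
V(s, J) = 8 - s
b(l, H) = 78
c = -1388 (c = (8 - 1*9) - 19*73 = (8 - 9) - 1387 = -1 - 1387 = -1388)
(16800 + b(12, Q(-7, 0))) + c = (16800 + 78) - 1388 = 16878 - 1388 = 15490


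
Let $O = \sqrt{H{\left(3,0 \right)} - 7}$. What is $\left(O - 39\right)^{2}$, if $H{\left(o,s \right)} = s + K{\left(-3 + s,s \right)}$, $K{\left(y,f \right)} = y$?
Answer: $\left(39 - i \sqrt{10}\right)^{2} \approx 1511.0 - 246.66 i$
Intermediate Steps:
$H{\left(o,s \right)} = -3 + 2 s$ ($H{\left(o,s \right)} = s + \left(-3 + s\right) = -3 + 2 s$)
$O = i \sqrt{10}$ ($O = \sqrt{\left(-3 + 2 \cdot 0\right) - 7} = \sqrt{\left(-3 + 0\right) - 7} = \sqrt{-3 - 7} = \sqrt{-10} = i \sqrt{10} \approx 3.1623 i$)
$\left(O - 39\right)^{2} = \left(i \sqrt{10} - 39\right)^{2} = \left(-39 + i \sqrt{10}\right)^{2}$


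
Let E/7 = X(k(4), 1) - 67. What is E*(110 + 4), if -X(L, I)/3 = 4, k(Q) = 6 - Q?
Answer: -63042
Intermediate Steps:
X(L, I) = -12 (X(L, I) = -3*4 = -12)
E = -553 (E = 7*(-12 - 67) = 7*(-79) = -553)
E*(110 + 4) = -553*(110 + 4) = -553*114 = -63042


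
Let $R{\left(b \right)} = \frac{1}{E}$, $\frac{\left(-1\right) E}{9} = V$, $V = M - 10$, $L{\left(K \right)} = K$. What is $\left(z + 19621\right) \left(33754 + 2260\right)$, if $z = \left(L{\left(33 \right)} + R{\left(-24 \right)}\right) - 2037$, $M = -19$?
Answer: $\frac{165593740532}{261} \approx 6.3446 \cdot 10^{8}$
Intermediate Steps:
$V = -29$ ($V = -19 - 10 = -29$)
$E = 261$ ($E = \left(-9\right) \left(-29\right) = 261$)
$R{\left(b \right)} = \frac{1}{261}$
$z = - \frac{523043}{261}$ ($z = \left(33 + \frac{1}{261}\right) - 2037 = \frac{8614}{261} - 2037 = - \frac{523043}{261} \approx -2004.0$)
$\left(z + 19621\right) \left(33754 + 2260\right) = \left(- \frac{523043}{261} + 19621\right) \left(33754 + 2260\right) = \frac{4598038}{261} \cdot 36014 = \frac{165593740532}{261}$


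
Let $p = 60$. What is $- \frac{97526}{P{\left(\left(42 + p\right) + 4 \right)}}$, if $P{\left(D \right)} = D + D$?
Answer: $- \frac{48763}{106} \approx -460.03$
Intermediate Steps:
$P{\left(D \right)} = 2 D$
$- \frac{97526}{P{\left(\left(42 + p\right) + 4 \right)}} = - \frac{97526}{2 \left(\left(42 + 60\right) + 4\right)} = - \frac{97526}{2 \left(102 + 4\right)} = - \frac{97526}{2 \cdot 106} = - \frac{97526}{212} = \left(-97526\right) \frac{1}{212} = - \frac{48763}{106}$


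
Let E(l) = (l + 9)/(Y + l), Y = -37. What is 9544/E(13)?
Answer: -114528/11 ≈ -10412.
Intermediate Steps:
E(l) = (9 + l)/(-37 + l) (E(l) = (l + 9)/(-37 + l) = (9 + l)/(-37 + l))
9544/E(13) = 9544/(((9 + 13)/(-37 + 13))) = 9544/((22/(-24))) = 9544/((-1/24*22)) = 9544/(-11/12) = 9544*(-12/11) = -114528/11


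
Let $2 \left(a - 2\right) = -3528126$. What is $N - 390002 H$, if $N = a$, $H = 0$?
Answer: $-1764061$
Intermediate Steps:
$a = -1764061$ ($a = 2 + \frac{1}{2} \left(-3528126\right) = 2 - 1764063 = -1764061$)
$N = -1764061$
$N - 390002 H = -1764061 - 390002 \cdot 0 = -1764061 - 0 = -1764061 + 0 = -1764061$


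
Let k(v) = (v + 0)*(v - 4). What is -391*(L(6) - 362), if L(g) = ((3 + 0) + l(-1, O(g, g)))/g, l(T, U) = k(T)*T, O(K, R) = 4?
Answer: 425017/3 ≈ 1.4167e+5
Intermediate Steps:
k(v) = v*(-4 + v)
l(T, U) = T²*(-4 + T) (l(T, U) = (T*(-4 + T))*T = T²*(-4 + T))
L(g) = -2/g (L(g) = ((3 + 0) + (-1)²*(-4 - 1))/g = (3 + 1*(-5))/g = (3 - 5)/g = -2/g)
-391*(L(6) - 362) = -391*(-2/6 - 362) = -391*(-2*⅙ - 362) = -391*(-⅓ - 362) = -391*(-1087/3) = 425017/3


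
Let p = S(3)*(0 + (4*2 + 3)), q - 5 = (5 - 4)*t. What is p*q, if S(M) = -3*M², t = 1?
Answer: -1782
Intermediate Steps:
q = 6 (q = 5 + (5 - 4)*1 = 5 + 1*1 = 5 + 1 = 6)
p = -297 (p = (-3*3²)*(0 + (4*2 + 3)) = (-3*9)*(0 + (8 + 3)) = -27*(0 + 11) = -27*11 = -297)
p*q = -297*6 = -1782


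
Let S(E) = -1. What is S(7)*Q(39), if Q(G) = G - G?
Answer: 0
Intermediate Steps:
Q(G) = 0
S(7)*Q(39) = -1*0 = 0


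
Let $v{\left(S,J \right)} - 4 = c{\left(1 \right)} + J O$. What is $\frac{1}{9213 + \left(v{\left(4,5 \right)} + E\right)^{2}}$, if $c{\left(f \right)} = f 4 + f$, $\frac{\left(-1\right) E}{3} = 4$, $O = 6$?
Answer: $\frac{1}{9942} \approx 0.00010058$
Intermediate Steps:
$E = -12$ ($E = \left(-3\right) 4 = -12$)
$c{\left(f \right)} = 5 f$ ($c{\left(f \right)} = 4 f + f = 5 f$)
$v{\left(S,J \right)} = 9 + 6 J$ ($v{\left(S,J \right)} = 4 + \left(5 \cdot 1 + J 6\right) = 4 + \left(5 + 6 J\right) = 9 + 6 J$)
$\frac{1}{9213 + \left(v{\left(4,5 \right)} + E\right)^{2}} = \frac{1}{9213 + \left(\left(9 + 6 \cdot 5\right) - 12\right)^{2}} = \frac{1}{9213 + \left(\left(9 + 30\right) - 12\right)^{2}} = \frac{1}{9213 + \left(39 - 12\right)^{2}} = \frac{1}{9213 + 27^{2}} = \frac{1}{9213 + 729} = \frac{1}{9942}$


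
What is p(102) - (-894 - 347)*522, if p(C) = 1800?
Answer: 649602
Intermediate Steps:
p(102) - (-894 - 347)*522 = 1800 - (-894 - 347)*522 = 1800 - (-1241)*522 = 1800 - 1*(-647802) = 1800 + 647802 = 649602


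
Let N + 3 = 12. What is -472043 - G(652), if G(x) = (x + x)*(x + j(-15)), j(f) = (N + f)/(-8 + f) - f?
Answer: -30869477/23 ≈ -1.3422e+6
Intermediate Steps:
N = 9 (N = -3 + 12 = 9)
j(f) = -f + (9 + f)/(-8 + f) (j(f) = (9 + f)/(-8 + f) - f = -f + (9 + f)/(-8 + f))
G(x) = 2*x*(351/23 + x) (G(x) = (x + x)*(x + (9 - 1*(-15)² + 9*(-15))/(-8 - 15)) = (2*x)*(x + (9 - 1*225 - 135)/(-23)) = (2*x)*(x - (9 - 225 - 135)/23) = (2*x)*(x - 1/23*(-351)) = (2*x)*(x + 351/23) = (2*x)*(351/23 + x) = 2*x*(351/23 + x))
-472043 - G(652) = -472043 - 2*652*(351 + 23*652)/23 = -472043 - 2*652*(351 + 14996)/23 = -472043 - 2*652*15347/23 = -472043 - 1*20012488/23 = -472043 - 20012488/23 = -30869477/23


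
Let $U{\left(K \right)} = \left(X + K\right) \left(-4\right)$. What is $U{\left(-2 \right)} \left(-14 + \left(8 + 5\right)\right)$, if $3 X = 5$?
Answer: $- \frac{4}{3} \approx -1.3333$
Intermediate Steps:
$X = \frac{5}{3}$ ($X = \frac{1}{3} \cdot 5 = \frac{5}{3} \approx 1.6667$)
$U{\left(K \right)} = - \frac{20}{3} - 4 K$ ($U{\left(K \right)} = \left(\frac{5}{3} + K\right) \left(-4\right) = - \frac{20}{3} - 4 K$)
$U{\left(-2 \right)} \left(-14 + \left(8 + 5\right)\right) = \left(- \frac{20}{3} - -8\right) \left(-14 + \left(8 + 5\right)\right) = \left(- \frac{20}{3} + 8\right) \left(-14 + 13\right) = \frac{4}{3} \left(-1\right) = - \frac{4}{3}$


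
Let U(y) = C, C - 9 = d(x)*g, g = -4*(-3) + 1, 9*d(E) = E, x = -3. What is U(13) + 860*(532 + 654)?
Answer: 3059894/3 ≈ 1.0200e+6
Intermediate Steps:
d(E) = E/9
g = 13 (g = 12 + 1 = 13)
C = 14/3 (C = 9 + ((⅑)*(-3))*13 = 9 - ⅓*13 = 9 - 13/3 = 14/3 ≈ 4.6667)
U(y) = 14/3
U(13) + 860*(532 + 654) = 14/3 + 860*(532 + 654) = 14/3 + 860*1186 = 14/3 + 1019960 = 3059894/3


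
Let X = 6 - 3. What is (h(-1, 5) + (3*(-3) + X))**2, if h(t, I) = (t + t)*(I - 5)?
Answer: 36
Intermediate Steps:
X = 3
h(t, I) = 2*t*(-5 + I) (h(t, I) = (2*t)*(-5 + I) = 2*t*(-5 + I))
(h(-1, 5) + (3*(-3) + X))**2 = (2*(-1)*(-5 + 5) + (3*(-3) + 3))**2 = (2*(-1)*0 + (-9 + 3))**2 = (0 - 6)**2 = (-6)**2 = 36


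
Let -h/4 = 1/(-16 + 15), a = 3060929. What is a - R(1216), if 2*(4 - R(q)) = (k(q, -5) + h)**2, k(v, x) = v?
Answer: 3805125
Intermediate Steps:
h = 4 (h = -4/(-16 + 15) = -4/(-1) = -4*(-1) = 4)
R(q) = 4 - (4 + q)**2/2 (R(q) = 4 - (q + 4)**2/2 = 4 - (4 + q)**2/2)
a - R(1216) = 3060929 - (4 - (4 + 1216)**2/2) = 3060929 - (4 - 1/2*1220**2) = 3060929 - (4 - 1/2*1488400) = 3060929 - (4 - 744200) = 3060929 - 1*(-744196) = 3060929 + 744196 = 3805125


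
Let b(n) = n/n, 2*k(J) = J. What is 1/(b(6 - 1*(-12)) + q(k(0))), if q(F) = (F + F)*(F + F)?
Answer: 1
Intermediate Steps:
k(J) = J/2
q(F) = 4*F² (q(F) = (2*F)*(2*F) = 4*F²)
b(n) = 1
1/(b(6 - 1*(-12)) + q(k(0))) = 1/(1 + 4*((½)*0)²) = 1/(1 + 4*0²) = 1/(1 + 4*0) = 1/(1 + 0) = 1/1 = 1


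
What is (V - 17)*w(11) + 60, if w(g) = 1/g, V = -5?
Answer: 58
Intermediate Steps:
(V - 17)*w(11) + 60 = (-5 - 17)/11 + 60 = -22*1/11 + 60 = -2 + 60 = 58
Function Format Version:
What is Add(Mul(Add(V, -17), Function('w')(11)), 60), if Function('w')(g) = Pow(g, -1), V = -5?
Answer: 58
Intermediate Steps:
Add(Mul(Add(V, -17), Function('w')(11)), 60) = Add(Mul(Add(-5, -17), Pow(11, -1)), 60) = Add(Mul(-22, Rational(1, 11)), 60) = Add(-2, 60) = 58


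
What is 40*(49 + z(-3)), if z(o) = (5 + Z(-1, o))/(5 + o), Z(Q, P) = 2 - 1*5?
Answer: 2000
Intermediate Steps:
Z(Q, P) = -3 (Z(Q, P) = 2 - 5 = -3)
z(o) = 2/(5 + o) (z(o) = (5 - 3)/(5 + o) = 2/(5 + o))
40*(49 + z(-3)) = 40*(49 + 2/(5 - 3)) = 40*(49 + 2/2) = 40*(49 + 2*(1/2)) = 40*(49 + 1) = 40*50 = 2000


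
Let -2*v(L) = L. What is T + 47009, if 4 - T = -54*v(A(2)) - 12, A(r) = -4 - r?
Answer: 47187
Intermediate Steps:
v(L) = -L/2
T = 178 (T = 4 - (-(-27)*(-4 - 1*2) - 12) = 4 - (-(-27)*(-4 - 2) - 12) = 4 - (-(-27)*(-6) - 12) = 4 - (-54*3 - 12) = 4 - (-162 - 12) = 4 - 1*(-174) = 4 + 174 = 178)
T + 47009 = 178 + 47009 = 47187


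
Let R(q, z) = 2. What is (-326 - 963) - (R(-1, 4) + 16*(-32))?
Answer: -779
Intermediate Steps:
(-326 - 963) - (R(-1, 4) + 16*(-32)) = (-326 - 963) - (2 + 16*(-32)) = -1289 - (2 - 512) = -1289 - 1*(-510) = -1289 + 510 = -779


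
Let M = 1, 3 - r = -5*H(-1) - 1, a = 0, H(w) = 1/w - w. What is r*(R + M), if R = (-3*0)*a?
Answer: 4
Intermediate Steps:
r = 4 (r = 3 - (-5*(1/(-1) - 1*(-1)) - 1) = 3 - (-5*(-1 + 1) - 1) = 3 - (-5*0 - 1) = 3 - (0 - 1) = 3 - 1*(-1) = 3 + 1 = 4)
R = 0 (R = -3*0*0 = 0*0 = 0)
r*(R + M) = 4*(0 + 1) = 4*1 = 4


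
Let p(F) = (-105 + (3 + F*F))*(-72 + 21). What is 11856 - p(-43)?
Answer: 100953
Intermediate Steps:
p(F) = 5202 - 51*F**2 (p(F) = (-105 + (3 + F**2))*(-51) = (-102 + F**2)*(-51) = 5202 - 51*F**2)
11856 - p(-43) = 11856 - (5202 - 51*(-43)**2) = 11856 - (5202 - 51*1849) = 11856 - (5202 - 94299) = 11856 - 1*(-89097) = 11856 + 89097 = 100953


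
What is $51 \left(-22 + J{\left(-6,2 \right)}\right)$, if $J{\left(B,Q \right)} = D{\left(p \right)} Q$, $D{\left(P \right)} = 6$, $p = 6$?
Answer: $-510$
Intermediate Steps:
$J{\left(B,Q \right)} = 6 Q$
$51 \left(-22 + J{\left(-6,2 \right)}\right) = 51 \left(-22 + 6 \cdot 2\right) = 51 \left(-22 + 12\right) = 51 \left(-10\right) = -510$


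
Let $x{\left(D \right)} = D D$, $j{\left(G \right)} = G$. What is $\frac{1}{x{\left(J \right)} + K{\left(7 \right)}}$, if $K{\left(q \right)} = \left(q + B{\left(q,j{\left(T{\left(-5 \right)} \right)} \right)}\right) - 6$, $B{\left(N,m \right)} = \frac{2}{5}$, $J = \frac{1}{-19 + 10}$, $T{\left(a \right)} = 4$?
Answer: $\frac{405}{572} \approx 0.70804$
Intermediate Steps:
$J = - \frac{1}{9}$ ($J = \frac{1}{-9} = - \frac{1}{9} \approx -0.11111$)
$B{\left(N,m \right)} = \frac{2}{5}$ ($B{\left(N,m \right)} = 2 \cdot \frac{1}{5} = \frac{2}{5}$)
$x{\left(D \right)} = D^{2}$
$K{\left(q \right)} = - \frac{28}{5} + q$ ($K{\left(q \right)} = \left(q + \frac{2}{5}\right) - 6 = \left(\frac{2}{5} + q\right) - 6 = - \frac{28}{5} + q$)
$\frac{1}{x{\left(J \right)} + K{\left(7 \right)}} = \frac{1}{\left(- \frac{1}{9}\right)^{2} + \left(- \frac{28}{5} + 7\right)} = \frac{1}{\frac{1}{81} + \frac{7}{5}} = \frac{1}{\frac{572}{405}} = \frac{405}{572}$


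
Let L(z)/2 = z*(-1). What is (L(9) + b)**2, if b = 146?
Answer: 16384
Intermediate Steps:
L(z) = -2*z (L(z) = 2*(z*(-1)) = 2*(-z) = -2*z)
(L(9) + b)**2 = (-2*9 + 146)**2 = (-18 + 146)**2 = 128**2 = 16384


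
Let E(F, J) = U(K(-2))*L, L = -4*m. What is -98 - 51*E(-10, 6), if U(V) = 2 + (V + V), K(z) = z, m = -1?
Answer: 310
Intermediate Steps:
U(V) = 2 + 2*V
L = 4 (L = -4*(-1) = 4)
E(F, J) = -8 (E(F, J) = (2 + 2*(-2))*4 = (2 - 4)*4 = -2*4 = -8)
-98 - 51*E(-10, 6) = -98 - 51*(-8) = -98 + 408 = 310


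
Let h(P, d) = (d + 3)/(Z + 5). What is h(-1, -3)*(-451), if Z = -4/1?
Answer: 0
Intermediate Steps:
Z = -4 (Z = -4*1 = -4)
h(P, d) = 3 + d (h(P, d) = (d + 3)/(-4 + 5) = (3 + d)/1 = (3 + d)*1 = 3 + d)
h(-1, -3)*(-451) = (3 - 3)*(-451) = 0*(-451) = 0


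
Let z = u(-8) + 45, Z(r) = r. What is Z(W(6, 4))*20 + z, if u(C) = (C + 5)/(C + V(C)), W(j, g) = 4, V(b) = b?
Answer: 2003/16 ≈ 125.19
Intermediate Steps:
u(C) = (5 + C)/(2*C) (u(C) = (C + 5)/(C + C) = (5 + C)/((2*C)) = (5 + C)*(1/(2*C)) = (5 + C)/(2*C))
z = 723/16 (z = (½)*(5 - 8)/(-8) + 45 = (½)*(-⅛)*(-3) + 45 = 3/16 + 45 = 723/16 ≈ 45.188)
Z(W(6, 4))*20 + z = 4*20 + 723/16 = 80 + 723/16 = 2003/16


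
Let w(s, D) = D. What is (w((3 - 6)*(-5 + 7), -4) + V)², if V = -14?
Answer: 324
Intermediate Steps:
(w((3 - 6)*(-5 + 7), -4) + V)² = (-4 - 14)² = (-18)² = 324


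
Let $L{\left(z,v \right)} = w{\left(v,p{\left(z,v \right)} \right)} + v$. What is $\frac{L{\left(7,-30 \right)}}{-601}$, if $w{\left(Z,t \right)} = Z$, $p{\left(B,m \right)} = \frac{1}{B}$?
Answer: $\frac{60}{601} \approx 0.099834$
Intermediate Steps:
$L{\left(z,v \right)} = 2 v$ ($L{\left(z,v \right)} = v + v = 2 v$)
$\frac{L{\left(7,-30 \right)}}{-601} = \frac{2 \left(-30\right)}{-601} = \left(-60\right) \left(- \frac{1}{601}\right) = \frac{60}{601}$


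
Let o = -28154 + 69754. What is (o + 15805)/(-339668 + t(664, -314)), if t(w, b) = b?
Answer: -57405/339982 ≈ -0.16885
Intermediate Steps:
o = 41600
(o + 15805)/(-339668 + t(664, -314)) = (41600 + 15805)/(-339668 - 314) = 57405/(-339982) = 57405*(-1/339982) = -57405/339982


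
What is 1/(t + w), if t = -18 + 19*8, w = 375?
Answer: 1/509 ≈ 0.0019646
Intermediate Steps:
t = 134 (t = -18 + 152 = 134)
1/(t + w) = 1/(134 + 375) = 1/509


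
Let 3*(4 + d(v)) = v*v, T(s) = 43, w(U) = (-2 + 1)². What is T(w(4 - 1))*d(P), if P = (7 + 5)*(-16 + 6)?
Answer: 206228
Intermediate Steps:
w(U) = 1 (w(U) = (-1)² = 1)
P = -120 (P = 12*(-10) = -120)
d(v) = -4 + v²/3 (d(v) = -4 + (v*v)/3 = -4 + v²/3)
T(w(4 - 1))*d(P) = 43*(-4 + (⅓)*(-120)²) = 43*(-4 + (⅓)*14400) = 43*(-4 + 4800) = 43*4796 = 206228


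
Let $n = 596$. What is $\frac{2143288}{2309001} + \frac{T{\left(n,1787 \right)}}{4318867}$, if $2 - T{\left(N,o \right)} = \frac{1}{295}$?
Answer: $\frac{2730691225336909}{2941819125450765} \approx 0.92823$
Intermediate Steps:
$T{\left(N,o \right)} = \frac{589}{295}$ ($T{\left(N,o \right)} = 2 - \frac{1}{295} = \frac{589}{295}$)
$\frac{2143288}{2309001} + \frac{T{\left(n,1787 \right)}}{4318867} = \frac{2143288}{2309001} + \frac{589}{295 \cdot 4318867} = 2143288 \cdot \frac{1}{2309001} + \frac{589}{295} \cdot \frac{1}{4318867} = \frac{2143288}{2309001} + \frac{589}{1274065765} = \frac{2730691225336909}{2941819125450765}$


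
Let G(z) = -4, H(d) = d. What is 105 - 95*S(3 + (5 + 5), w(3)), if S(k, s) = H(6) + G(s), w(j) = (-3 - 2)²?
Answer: -85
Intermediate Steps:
w(j) = 25 (w(j) = (-5)² = 25)
S(k, s) = 2 (S(k, s) = 6 - 4 = 2)
105 - 95*S(3 + (5 + 5), w(3)) = 105 - 95*2 = 105 - 190 = -85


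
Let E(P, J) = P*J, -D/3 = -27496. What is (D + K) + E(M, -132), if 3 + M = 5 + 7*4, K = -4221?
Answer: 74307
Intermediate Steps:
D = 82488 (D = -3*(-27496) = 82488)
M = 30 (M = -3 + (5 + 7*4) = -3 + (5 + 28) = -3 + 33 = 30)
E(P, J) = J*P
(D + K) + E(M, -132) = (82488 - 4221) - 132*30 = 78267 - 3960 = 74307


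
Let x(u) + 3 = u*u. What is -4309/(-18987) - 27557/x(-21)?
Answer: -173779139/2772102 ≈ -62.689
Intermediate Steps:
x(u) = -3 + u**2 (x(u) = -3 + u*u = -3 + u**2)
-4309/(-18987) - 27557/x(-21) = -4309/(-18987) - 27557/(-3 + (-21)**2) = -4309*(-1/18987) - 27557/(-3 + 441) = 4309/18987 - 27557/438 = -173779139/2772102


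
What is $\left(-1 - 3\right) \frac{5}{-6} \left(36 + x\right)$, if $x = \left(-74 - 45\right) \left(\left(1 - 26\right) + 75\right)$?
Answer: $- \frac{59140}{3} \approx -19713.0$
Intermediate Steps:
$x = -5950$ ($x = - 119 \left(\left(1 - 26\right) + 75\right) = - 119 \left(-25 + 75\right) = \left(-119\right) 50 = -5950$)
$\left(-1 - 3\right) \frac{5}{-6} \left(36 + x\right) = \left(-1 - 3\right) \frac{5}{-6} \left(36 - 5950\right) = - 4 \cdot 5 \left(- \frac{1}{6}\right) \left(-5914\right) = \left(-4\right) \left(- \frac{5}{6}\right) \left(-5914\right) = \frac{10}{3} \left(-5914\right) = - \frac{59140}{3}$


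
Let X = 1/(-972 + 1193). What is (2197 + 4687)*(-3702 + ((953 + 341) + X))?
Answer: -3663437628/221 ≈ -1.6577e+7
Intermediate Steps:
X = 1/221 ≈ 0.0045249
(2197 + 4687)*(-3702 + ((953 + 341) + X)) = (2197 + 4687)*(-3702 + ((953 + 341) + 1/221)) = 6884*(-3702 + (1294 + 1/221)) = 6884*(-3702 + 285975/221) = 6884*(-532167/221) = -3663437628/221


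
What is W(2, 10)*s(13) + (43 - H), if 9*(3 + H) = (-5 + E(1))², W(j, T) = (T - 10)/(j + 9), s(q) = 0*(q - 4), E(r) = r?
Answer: 398/9 ≈ 44.222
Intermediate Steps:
s(q) = 0 (s(q) = 0*(-4 + q) = 0)
W(j, T) = (-10 + T)/(9 + j)
H = -11/9 (H = -3 + (-5 + 1)²/9 = -3 + (⅑)*(-4)² = -3 + (⅑)*16 = -3 + 16/9 = -11/9 ≈ -1.2222)
W(2, 10)*s(13) + (43 - H) = ((-10 + 10)/(9 + 2))*0 + (43 - 1*(-11/9)) = (0/11)*0 + (43 + 11/9) = ((1/11)*0)*0 + 398/9 = 0*0 + 398/9 = 0 + 398/9 = 398/9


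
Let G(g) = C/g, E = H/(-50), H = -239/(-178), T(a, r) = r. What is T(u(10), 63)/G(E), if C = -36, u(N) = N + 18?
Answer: 1673/35600 ≈ 0.046994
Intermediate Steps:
u(N) = 18 + N
H = 239/178 (H = -239*(-1/178) = 239/178 ≈ 1.3427)
E = -239/8900 (E = (239/178)/(-50) = (239/178)*(-1/50) = -239/8900 ≈ -0.026854)
G(g) = -36/g
T(u(10), 63)/G(E) = 63/((-36/(-239/8900))) = 63/((-36*(-8900/239))) = 63/(320400/239) = 63*(239/320400) = 1673/35600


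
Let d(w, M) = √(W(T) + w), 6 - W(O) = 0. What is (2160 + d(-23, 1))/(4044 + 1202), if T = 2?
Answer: 1080/2623 + I*√17/5246 ≈ 0.41174 + 0.00078595*I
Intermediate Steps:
W(O) = 6 (W(O) = 6 - 1*0 = 6 + 0 = 6)
d(w, M) = √(6 + w)
(2160 + d(-23, 1))/(4044 + 1202) = (2160 + √(6 - 23))/(4044 + 1202) = (2160 + √(-17))/5246 = (2160 + I*√17)*(1/5246) = 1080/2623 + I*√17/5246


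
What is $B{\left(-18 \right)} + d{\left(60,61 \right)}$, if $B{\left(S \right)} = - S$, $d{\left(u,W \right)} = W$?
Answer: $79$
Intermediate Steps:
$B{\left(-18 \right)} + d{\left(60,61 \right)} = \left(-1\right) \left(-18\right) + 61 = 18 + 61 = 79$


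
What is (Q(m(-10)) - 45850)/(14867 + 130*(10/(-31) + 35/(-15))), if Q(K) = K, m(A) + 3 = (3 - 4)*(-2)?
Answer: -4264143/1350521 ≈ -3.1574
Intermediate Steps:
m(A) = -1 (m(A) = -3 + (3 - 4)*(-2) = -3 - 1*(-2) = -3 + 2 = -1)
(Q(m(-10)) - 45850)/(14867 + 130*(10/(-31) + 35/(-15))) = (-1 - 45850)/(14867 + 130*(10/(-31) + 35/(-15))) = -45851/(14867 + 130*(10*(-1/31) + 35*(-1/15))) = -45851/(14867 + 130*(-10/31 - 7/3)) = -45851/(14867 + 130*(-247/93)) = -45851/(14867 - 32110/93) = -45851/1350521/93 = -45851*93/1350521 = -4264143/1350521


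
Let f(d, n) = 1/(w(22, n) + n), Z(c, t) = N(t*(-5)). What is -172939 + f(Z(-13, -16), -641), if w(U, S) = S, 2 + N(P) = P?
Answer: -221707799/1282 ≈ -1.7294e+5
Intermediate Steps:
N(P) = -2 + P
Z(c, t) = -2 - 5*t (Z(c, t) = -2 + t*(-5) = -2 - 5*t)
f(d, n) = 1/(2*n) (f(d, n) = 1/(n + n) = 1/(2*n))
-172939 + f(Z(-13, -16), -641) = -172939 + (1/2)/(-641) = -172939 + (1/2)*(-1/641) = -172939 - 1/1282 = -221707799/1282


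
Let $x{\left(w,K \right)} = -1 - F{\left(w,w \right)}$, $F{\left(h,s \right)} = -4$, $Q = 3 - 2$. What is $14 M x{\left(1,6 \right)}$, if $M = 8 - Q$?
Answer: $294$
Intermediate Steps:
$Q = 1$
$M = 7$ ($M = 8 - 1 = 7$)
$x{\left(w,K \right)} = 3$ ($x{\left(w,K \right)} = -1 - -4 = -1 + 4 = 3$)
$14 M x{\left(1,6 \right)} = 14 \cdot 7 \cdot 3 = 98 \cdot 3 = 294$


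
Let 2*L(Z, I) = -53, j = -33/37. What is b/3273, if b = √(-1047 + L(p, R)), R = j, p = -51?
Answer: I*√4294/6546 ≈ 0.01001*I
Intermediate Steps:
j = -33/37 (j = -33*1/37 = -33/37 ≈ -0.89189)
R = -33/37 ≈ -0.89189
L(Z, I) = -53/2 (L(Z, I) = (½)*(-53) = -53/2)
b = I*√4294/2 (b = √(-1047 - 53/2) = √(-2147/2) = I*√4294/2 ≈ 32.764*I)
b/3273 = (I*√4294/2)/3273 = (I*√4294/2)*(1/3273) = I*√4294/6546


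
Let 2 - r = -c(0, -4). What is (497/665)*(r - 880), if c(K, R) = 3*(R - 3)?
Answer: -63829/95 ≈ -671.88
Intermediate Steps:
c(K, R) = -9 + 3*R (c(K, R) = 3*(-3 + R) = -9 + 3*R)
r = -19 (r = 2 - (-1)*(-9 + 3*(-4)) = 2 - (-1)*(-9 - 12) = 2 - (-1)*(-21) = 2 - 1*21 = 2 - 21 = -19)
(497/665)*(r - 880) = (497/665)*(-19 - 880) = (497*(1/665))*(-899) = (71/95)*(-899) = -63829/95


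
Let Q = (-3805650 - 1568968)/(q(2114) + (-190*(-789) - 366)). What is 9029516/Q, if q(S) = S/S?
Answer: -39715263830/158077 ≈ -2.5124e+5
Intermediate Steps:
q(S) = 1
Q = -5374618/149545 (Q = (-3805650 - 1568968)/(1 + (-190*(-789) - 366)) = -5374618/(1 + (149910 - 366)) = -5374618/(1 + 149544) = -5374618/149545 ≈ -35.940)
9029516/Q = 9029516/(-5374618/149545) = 9029516*(-149545/5374618) = -39715263830/158077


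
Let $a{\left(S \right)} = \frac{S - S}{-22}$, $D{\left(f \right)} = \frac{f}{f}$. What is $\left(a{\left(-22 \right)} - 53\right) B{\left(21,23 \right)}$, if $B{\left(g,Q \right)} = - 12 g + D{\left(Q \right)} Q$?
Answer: $12137$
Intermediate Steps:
$D{\left(f \right)} = 1$
$B{\left(g,Q \right)} = Q - 12 g$ ($B{\left(g,Q \right)} = - 12 g + 1 Q = - 12 g + Q = Q - 12 g$)
$a{\left(S \right)} = 0$ ($a{\left(S \right)} = 0 \left(- \frac{1}{22}\right) = 0$)
$\left(a{\left(-22 \right)} - 53\right) B{\left(21,23 \right)} = \left(0 - 53\right) \left(23 - 252\right) = - 53 \left(23 - 252\right) = \left(-53\right) \left(-229\right) = 12137$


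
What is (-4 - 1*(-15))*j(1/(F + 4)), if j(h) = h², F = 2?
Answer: 11/36 ≈ 0.30556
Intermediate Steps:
(-4 - 1*(-15))*j(1/(F + 4)) = (-4 - 1*(-15))*(1/(2 + 4))² = (-4 + 15)*(1/6)² = 11*(⅙)² = 11*(1/36) = 11/36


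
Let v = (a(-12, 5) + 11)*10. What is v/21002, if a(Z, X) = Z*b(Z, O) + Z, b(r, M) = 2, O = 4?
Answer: -125/10501 ≈ -0.011904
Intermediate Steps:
a(Z, X) = 3*Z (a(Z, X) = Z*2 + Z = 2*Z + Z = 3*Z)
v = -250 (v = (3*(-12) + 11)*10 = (-36 + 11)*10 = -25*10 = -250)
v/21002 = -250/21002 = -250*1/21002 = -125/10501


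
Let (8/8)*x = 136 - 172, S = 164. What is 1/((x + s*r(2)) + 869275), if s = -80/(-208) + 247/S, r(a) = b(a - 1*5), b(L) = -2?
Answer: 1066/926604743 ≈ 1.1504e-6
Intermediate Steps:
r(a) = -2
x = -36 (x = 136 - 172 = -36)
s = 4031/2132 (s = -80/(-208) + 247/164 = -80*(-1/208) + 247*(1/164) = 5/13 + 247/164 = 4031/2132 ≈ 1.8907)
1/((x + s*r(2)) + 869275) = 1/((-36 + (4031/2132)*(-2)) + 869275) = 1/((-36 - 4031/1066) + 869275) = 1/(-42407/1066 + 869275) = 1/(926604743/1066) = 1066/926604743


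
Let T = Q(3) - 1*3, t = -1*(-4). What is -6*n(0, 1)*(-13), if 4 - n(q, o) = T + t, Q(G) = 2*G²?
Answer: -1170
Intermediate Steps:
t = 4
T = 15 (T = 2*3² - 1*3 = 2*9 - 3 = 18 - 3 = 15)
n(q, o) = -15 (n(q, o) = 4 - (15 + 4) = 4 - 1*19 = 4 - 19 = -15)
-6*n(0, 1)*(-13) = -6*(-15)*(-13) = 90*(-13) = -1170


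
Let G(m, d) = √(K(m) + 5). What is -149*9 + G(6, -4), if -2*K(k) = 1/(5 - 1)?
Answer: -1341 + √78/4 ≈ -1338.8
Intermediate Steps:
K(k) = -⅛ (K(k) = -1/(2*(5 - 1)) = -½/4 = -½*¼ = -⅛)
G(m, d) = √78/4 (G(m, d) = √(-⅛ + 5) = √(39/8) = √78/4)
-149*9 + G(6, -4) = -149*9 + √78/4 = -1341 + √78/4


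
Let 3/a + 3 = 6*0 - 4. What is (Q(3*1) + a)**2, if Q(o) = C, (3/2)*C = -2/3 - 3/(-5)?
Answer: 22201/99225 ≈ 0.22374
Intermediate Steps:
C = -2/45 (C = 2*(-2/3 - 3/(-5))/3 = 2*(-2*1/3 - 3*(-1/5))/3 = 2*(-2/3 + 3/5)/3 = (2/3)*(-1/15) = -2/45 ≈ -0.044444)
Q(o) = -2/45
a = -3/7 (a = 3/(-3 + (6*0 - 4)) = 3/(-3 + (0 - 4)) = 3/(-3 - 4) = 3/(-7) = 3*(-1/7) = -3/7 ≈ -0.42857)
(Q(3*1) + a)**2 = (-2/45 - 3/7)**2 = (-149/315)**2 = 22201/99225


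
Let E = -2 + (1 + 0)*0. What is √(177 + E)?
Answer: 5*√7 ≈ 13.229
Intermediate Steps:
E = -2 (E = -2 + 1*0 = -2 + 0 = -2)
√(177 + E) = √(177 - 2) = √175 = 5*√7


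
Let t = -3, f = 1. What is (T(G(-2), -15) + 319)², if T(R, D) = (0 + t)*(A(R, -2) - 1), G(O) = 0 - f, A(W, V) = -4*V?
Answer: 88804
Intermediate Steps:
G(O) = -1 (G(O) = 0 - 1*1 = 0 - 1 = -1)
T(R, D) = -21 (T(R, D) = (0 - 3)*(-4*(-2) - 1) = -3*(8 - 1) = -3*7 = -21)
(T(G(-2), -15) + 319)² = (-21 + 319)² = 298² = 88804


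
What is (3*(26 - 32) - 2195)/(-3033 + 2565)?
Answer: 2213/468 ≈ 4.7286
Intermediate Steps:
(3*(26 - 32) - 2195)/(-3033 + 2565) = (3*(-6) - 2195)/(-468) = (-18 - 2195)*(-1/468) = -2213*(-1/468) = 2213/468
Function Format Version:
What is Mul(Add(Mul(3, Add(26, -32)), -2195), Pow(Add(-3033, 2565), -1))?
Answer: Rational(2213, 468) ≈ 4.7286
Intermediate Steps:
Mul(Add(Mul(3, Add(26, -32)), -2195), Pow(Add(-3033, 2565), -1)) = Mul(Add(Mul(3, -6), -2195), Pow(-468, -1)) = Mul(Add(-18, -2195), Rational(-1, 468)) = Mul(-2213, Rational(-1, 468)) = Rational(2213, 468)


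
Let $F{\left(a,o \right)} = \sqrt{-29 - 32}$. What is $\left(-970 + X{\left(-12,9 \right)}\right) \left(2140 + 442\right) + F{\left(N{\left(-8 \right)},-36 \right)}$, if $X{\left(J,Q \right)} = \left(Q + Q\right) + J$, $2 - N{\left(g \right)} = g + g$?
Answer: $-2489048 + i \sqrt{61} \approx -2.489 \cdot 10^{6} + 7.8102 i$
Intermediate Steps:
$N{\left(g \right)} = 2 - 2 g$ ($N{\left(g \right)} = 2 - \left(g + g\right) = 2 - 2 g$)
$F{\left(a,o \right)} = i \sqrt{61}$ ($F{\left(a,o \right)} = \sqrt{-61} = i \sqrt{61}$)
$X{\left(J,Q \right)} = J + 2 Q$ ($X{\left(J,Q \right)} = 2 Q + J = J + 2 Q$)
$\left(-970 + X{\left(-12,9 \right)}\right) \left(2140 + 442\right) + F{\left(N{\left(-8 \right)},-36 \right)} = \left(-970 + \left(-12 + 2 \cdot 9\right)\right) \left(2140 + 442\right) + i \sqrt{61} = \left(-970 + \left(-12 + 18\right)\right) 2582 + i \sqrt{61} = \left(-970 + 6\right) 2582 + i \sqrt{61} = \left(-964\right) 2582 + i \sqrt{61} = -2489048 + i \sqrt{61}$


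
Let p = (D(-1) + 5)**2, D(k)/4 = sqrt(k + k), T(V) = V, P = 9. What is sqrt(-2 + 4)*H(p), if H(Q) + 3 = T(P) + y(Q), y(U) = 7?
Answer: 13*sqrt(2) ≈ 18.385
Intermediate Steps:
D(k) = 4*sqrt(2)*sqrt(k) (D(k) = 4*sqrt(k + k) = 4*sqrt(2*k) = 4*(sqrt(2)*sqrt(k)) = 4*sqrt(2)*sqrt(k))
p = (5 + 4*I*sqrt(2))**2 (p = (4*sqrt(2)*sqrt(-1) + 5)**2 = (4*sqrt(2)*I + 5)**2 = (4*I*sqrt(2) + 5)**2 = (5 + 4*I*sqrt(2))**2 ≈ -7.0 + 56.569*I)
H(Q) = 13 (H(Q) = -3 + (9 + 7) = -3 + 16 = 13)
sqrt(-2 + 4)*H(p) = sqrt(-2 + 4)*13 = sqrt(2)*13 = 13*sqrt(2)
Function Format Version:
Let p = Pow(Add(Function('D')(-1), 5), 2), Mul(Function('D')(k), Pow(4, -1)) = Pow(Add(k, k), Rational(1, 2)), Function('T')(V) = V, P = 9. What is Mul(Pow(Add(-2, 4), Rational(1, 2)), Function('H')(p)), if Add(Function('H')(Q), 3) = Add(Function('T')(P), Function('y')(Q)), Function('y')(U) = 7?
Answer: Mul(13, Pow(2, Rational(1, 2))) ≈ 18.385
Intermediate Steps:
Function('D')(k) = Mul(4, Pow(2, Rational(1, 2)), Pow(k, Rational(1, 2))) (Function('D')(k) = Mul(4, Pow(Add(k, k), Rational(1, 2))) = Mul(4, Pow(Mul(2, k), Rational(1, 2))) = Mul(4, Mul(Pow(2, Rational(1, 2)), Pow(k, Rational(1, 2)))) = Mul(4, Pow(2, Rational(1, 2)), Pow(k, Rational(1, 2))))
p = Pow(Add(5, Mul(4, I, Pow(2, Rational(1, 2)))), 2) (p = Pow(Add(Mul(4, Pow(2, Rational(1, 2)), Pow(-1, Rational(1, 2))), 5), 2) = Pow(Add(Mul(4, Pow(2, Rational(1, 2)), I), 5), 2) = Pow(Add(Mul(4, I, Pow(2, Rational(1, 2))), 5), 2) = Pow(Add(5, Mul(4, I, Pow(2, Rational(1, 2)))), 2) ≈ Add(-7.0000, Mul(56.569, I)))
Function('H')(Q) = 13 (Function('H')(Q) = Add(-3, Add(9, 7)) = Add(-3, 16) = 13)
Mul(Pow(Add(-2, 4), Rational(1, 2)), Function('H')(p)) = Mul(Pow(Add(-2, 4), Rational(1, 2)), 13) = Mul(Pow(2, Rational(1, 2)), 13) = Mul(13, Pow(2, Rational(1, 2)))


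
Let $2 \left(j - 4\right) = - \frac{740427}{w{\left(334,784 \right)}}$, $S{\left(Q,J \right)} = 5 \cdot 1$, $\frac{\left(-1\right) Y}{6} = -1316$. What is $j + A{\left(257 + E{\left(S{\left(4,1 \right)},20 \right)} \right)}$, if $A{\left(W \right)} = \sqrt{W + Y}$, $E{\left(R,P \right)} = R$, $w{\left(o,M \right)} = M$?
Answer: $- \frac{734155}{1568} + \sqrt{8158} \approx -377.89$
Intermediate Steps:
$Y = 7896$ ($Y = \left(-6\right) \left(-1316\right) = 7896$)
$S{\left(Q,J \right)} = 5$
$A{\left(W \right)} = \sqrt{7896 + W}$ ($A{\left(W \right)} = \sqrt{W + 7896} = \sqrt{7896 + W}$)
$j = - \frac{734155}{1568}$ ($j = 4 + \frac{\left(-740427\right) \frac{1}{784}}{2} = 4 + \frac{1}{2} \left(- \frac{740427}{784}\right) = 4 - \frac{740427}{1568} = - \frac{734155}{1568} \approx -468.21$)
$j + A{\left(257 + E{\left(S{\left(4,1 \right)},20 \right)} \right)} = - \frac{734155}{1568} + \sqrt{7896 + \left(257 + 5\right)} = - \frac{734155}{1568} + \sqrt{7896 + 262} = - \frac{734155}{1568} + \sqrt{8158}$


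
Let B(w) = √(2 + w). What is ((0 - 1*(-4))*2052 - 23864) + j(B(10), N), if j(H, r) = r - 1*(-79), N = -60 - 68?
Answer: -15705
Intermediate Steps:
N = -128
j(H, r) = 79 + r (j(H, r) = r + 79 = 79 + r)
((0 - 1*(-4))*2052 - 23864) + j(B(10), N) = ((0 - 1*(-4))*2052 - 23864) + (79 - 128) = ((0 + 4)*2052 - 23864) - 49 = (4*2052 - 23864) - 49 = (8208 - 23864) - 49 = -15656 - 49 = -15705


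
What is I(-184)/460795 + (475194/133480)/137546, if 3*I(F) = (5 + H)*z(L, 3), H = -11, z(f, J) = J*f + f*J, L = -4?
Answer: 110022974307/846003035066360 ≈ 0.00013005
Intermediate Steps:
z(f, J) = 2*J*f (z(f, J) = J*f + J*f = 2*J*f)
I(F) = 48 (I(F) = ((5 - 11)*(2*3*(-4)))/3 = (-6*(-24))/3 = (1/3)*144 = 48)
I(-184)/460795 + (475194/133480)/137546 = 48/460795 + (475194/133480)/137546 = 48*(1/460795) + (475194*(1/133480))*(1/137546) = 48/460795 + (237597/66740)*(1/137546) = 48/460795 + 237597/9179820040 = 110022974307/846003035066360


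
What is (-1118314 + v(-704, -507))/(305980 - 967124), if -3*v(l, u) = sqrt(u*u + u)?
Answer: 559157/330572 + 13*sqrt(1518)/1983432 ≈ 1.6917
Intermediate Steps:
v(l, u) = -sqrt(u + u**2)/3 (v(l, u) = -sqrt(u*u + u)/3 = -sqrt(u**2 + u)/3 = -sqrt(u + u**2)/3)
(-1118314 + v(-704, -507))/(305980 - 967124) = (-1118314 - 13*sqrt(1518)/3)/(305980 - 967124) = (-1118314 - 13*sqrt(1518)/3)/(-661144) = (-1118314 - 13*sqrt(1518)/3)*(-1/661144) = 559157/330572 + 13*sqrt(1518)/1983432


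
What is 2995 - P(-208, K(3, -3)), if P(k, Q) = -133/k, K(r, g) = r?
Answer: 622827/208 ≈ 2994.4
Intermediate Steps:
2995 - P(-208, K(3, -3)) = 2995 - (-133)/(-208) = 2995 - (-133)*(-1)/208 = 2995 - 1*133/208 = 2995 - 133/208 = 622827/208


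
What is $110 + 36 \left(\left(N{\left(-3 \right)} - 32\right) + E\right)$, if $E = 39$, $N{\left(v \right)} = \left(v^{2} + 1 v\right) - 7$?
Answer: $326$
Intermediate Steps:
$N{\left(v \right)} = -7 + v + v^{2}$ ($N{\left(v \right)} = \left(v^{2} + v\right) - 7 = \left(v + v^{2}\right) - 7 = -7 + v + v^{2}$)
$110 + 36 \left(\left(N{\left(-3 \right)} - 32\right) + E\right) = 110 + 36 \left(\left(\left(-7 - 3 + \left(-3\right)^{2}\right) - 32\right) + 39\right) = 110 + 36 \left(\left(\left(-7 - 3 + 9\right) - 32\right) + 39\right) = 110 + 36 \left(\left(-1 - 32\right) + 39\right) = 110 + 36 \left(-33 + 39\right) = 110 + 36 \cdot 6 = 110 + 216 = 326$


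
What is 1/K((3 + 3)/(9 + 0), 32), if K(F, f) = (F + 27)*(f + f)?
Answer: 3/5312 ≈ 0.00056476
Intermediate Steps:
K(F, f) = 2*f*(27 + F) (K(F, f) = (27 + F)*(2*f) = 2*f*(27 + F))
1/K((3 + 3)/(9 + 0), 32) = 1/(2*32*(27 + (3 + 3)/(9 + 0))) = 1/(2*32*(27 + 6/9)) = 1/(2*32*(27 + 6*(⅑))) = 1/(2*32*(27 + ⅔)) = 1/(2*32*(83/3)) = 1/(5312/3) = 3/5312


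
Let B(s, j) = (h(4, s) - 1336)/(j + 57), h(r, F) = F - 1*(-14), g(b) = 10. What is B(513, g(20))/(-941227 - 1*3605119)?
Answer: 809/304605182 ≈ 2.6559e-6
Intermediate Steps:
h(r, F) = 14 + F (h(r, F) = F + 14 = 14 + F)
B(s, j) = (-1322 + s)/(57 + j) (B(s, j) = ((14 + s) - 1336)/(j + 57) = (-1322 + s)/(57 + j))
B(513, g(20))/(-941227 - 1*3605119) = ((-1322 + 513)/(57 + 10))/(-941227 - 1*3605119) = (-809/67)/(-941227 - 3605119) = ((1/67)*(-809))/(-4546346) = -809/67*(-1/4546346) = 809/304605182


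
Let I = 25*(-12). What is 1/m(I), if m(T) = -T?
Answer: 1/300 ≈ 0.0033333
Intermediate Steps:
I = -300
1/m(I) = 1/(-1*(-300)) = 1/300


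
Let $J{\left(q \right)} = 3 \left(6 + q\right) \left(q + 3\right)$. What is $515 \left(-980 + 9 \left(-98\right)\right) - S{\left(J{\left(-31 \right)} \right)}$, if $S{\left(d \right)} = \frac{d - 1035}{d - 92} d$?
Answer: $- \frac{481941985}{502} \approx -9.6004 \cdot 10^{5}$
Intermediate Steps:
$J{\left(q \right)} = \left(3 + q\right) \left(18 + 3 q\right)$ ($J{\left(q \right)} = \left(18 + 3 q\right) \left(3 + q\right) = \left(3 + q\right) \left(18 + 3 q\right)$)
$S{\left(d \right)} = \frac{d \left(-1035 + d\right)}{-92 + d}$ ($S{\left(d \right)} = \frac{-1035 + d}{-92 + d} d = \frac{d \left(-1035 + d\right)}{-92 + d}$)
$515 \left(-980 + 9 \left(-98\right)\right) - S{\left(J{\left(-31 \right)} \right)} = 515 \left(-980 + 9 \left(-98\right)\right) - \frac{\left(54 + 3 \left(-31\right)^{2} + 27 \left(-31\right)\right) \left(-1035 + \left(54 + 3 \left(-31\right)^{2} + 27 \left(-31\right)\right)\right)}{-92 + \left(54 + 3 \left(-31\right)^{2} + 27 \left(-31\right)\right)} = 515 \left(-980 - 882\right) - \frac{\left(54 + 3 \cdot 961 - 837\right) \left(-1035 + \left(54 + 3 \cdot 961 - 837\right)\right)}{-92 + \left(54 + 3 \cdot 961 - 837\right)} = 515 \left(-1862\right) - \frac{\left(54 + 2883 - 837\right) \left(-1035 + \left(54 + 2883 - 837\right)\right)}{-92 + \left(54 + 2883 - 837\right)} = -958930 - \frac{2100 \left(-1035 + 2100\right)}{-92 + 2100} = -958930 - 2100 \cdot \frac{1}{2008} \cdot 1065 = -958930 - \frac{559125}{502} = - \frac{481941985}{502}$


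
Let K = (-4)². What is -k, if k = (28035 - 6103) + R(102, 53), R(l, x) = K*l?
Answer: -23564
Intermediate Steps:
K = 16
R(l, x) = 16*l
k = 23564 (k = (28035 - 6103) + 16*102 = 21932 + 1632 = 23564)
-k = -1*23564 = -23564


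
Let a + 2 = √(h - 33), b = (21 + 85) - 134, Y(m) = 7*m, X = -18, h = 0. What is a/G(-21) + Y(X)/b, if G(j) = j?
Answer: 193/42 - I*√33/21 ≈ 4.5952 - 0.27355*I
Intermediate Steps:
b = -28 (b = 106 - 134 = -28)
a = -2 + I*√33 (a = -2 + √(0 - 33) = -2 + √(-33) = -2 + I*√33 ≈ -2.0 + 5.7446*I)
a/G(-21) + Y(X)/b = (-2 + I*√33)/(-21) + (7*(-18))/(-28) = (-2 + I*√33)*(-1/21) - 126*(-1/28) = (2/21 - I*√33/21) + 9/2 = 193/42 - I*√33/21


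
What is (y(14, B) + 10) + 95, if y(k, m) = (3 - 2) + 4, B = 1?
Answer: 110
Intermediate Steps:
y(k, m) = 5 (y(k, m) = 1 + 4 = 5)
(y(14, B) + 10) + 95 = (5 + 10) + 95 = 15 + 95 = 110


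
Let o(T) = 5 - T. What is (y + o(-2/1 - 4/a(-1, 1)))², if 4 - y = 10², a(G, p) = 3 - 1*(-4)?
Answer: 383161/49 ≈ 7819.6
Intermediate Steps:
a(G, p) = 7 (a(G, p) = 3 + 4 = 7)
y = -96 (y = 4 - 1*10² = 4 - 1*100 = 4 - 100 = -96)
(y + o(-2/1 - 4/a(-1, 1)))² = (-96 + (5 - (-2/1 - 4/7)))² = (-96 + (5 - (-2*1 - 4*⅐)))² = (-96 + (5 - (-2 - 4/7)))² = (-96 + (5 - 1*(-18/7)))² = (-96 + (5 + 18/7))² = (-96 + 53/7)² = (-619/7)² = 383161/49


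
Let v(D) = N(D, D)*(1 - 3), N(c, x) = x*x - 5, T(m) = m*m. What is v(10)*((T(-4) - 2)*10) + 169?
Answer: -26431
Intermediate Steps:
T(m) = m**2
N(c, x) = -5 + x**2 (N(c, x) = x**2 - 5 = -5 + x**2)
v(D) = 10 - 2*D**2 (v(D) = (-5 + D**2)*(1 - 3) = (-5 + D**2)*(-2) = 10 - 2*D**2)
v(10)*((T(-4) - 2)*10) + 169 = (10 - 2*10**2)*(((-4)**2 - 2)*10) + 169 = (10 - 2*100)*((16 - 2)*10) + 169 = (10 - 200)*(14*10) + 169 = -190*140 + 169 = -26600 + 169 = -26431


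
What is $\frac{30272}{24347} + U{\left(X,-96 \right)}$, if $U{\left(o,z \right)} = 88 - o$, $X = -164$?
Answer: $\frac{6165716}{24347} \approx 253.24$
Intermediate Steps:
$\frac{30272}{24347} + U{\left(X,-96 \right)} = \frac{30272}{24347} + \left(88 - -164\right) = 30272 \cdot \frac{1}{24347} + \left(88 + 164\right) = \frac{30272}{24347} + 252 = \frac{6165716}{24347}$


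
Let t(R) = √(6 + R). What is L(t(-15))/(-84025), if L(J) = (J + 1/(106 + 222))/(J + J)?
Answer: -1/168050 + I/165361200 ≈ -5.9506e-6 + 6.0474e-9*I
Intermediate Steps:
L(J) = (1/328 + J)/(2*J) (L(J) = (J + 1/328)/((2*J)) = (J + 1/328)*(1/(2*J)) = (1/328 + J)*(1/(2*J)) = (1/328 + J)/(2*J))
L(t(-15))/(-84025) = ((1 + 328*√(6 - 15))/(656*(√(6 - 15))))/(-84025) = ((1 + 328*√(-9))/(656*(√(-9))))*(-1/84025) = ((1 + 328*(3*I))/(656*((3*I))))*(-1/84025) = ((-I/3)*(1 + 984*I)/656)*(-1/84025) = -I*(1 + 984*I)/1968*(-1/84025) = I*(1 + 984*I)/165361200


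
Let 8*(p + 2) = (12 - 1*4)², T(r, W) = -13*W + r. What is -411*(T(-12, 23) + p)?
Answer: 125355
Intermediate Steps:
T(r, W) = r - 13*W
p = 6 (p = -2 + (12 - 1*4)²/8 = -2 + (12 - 4)²/8 = -2 + (⅛)*8² = -2 + (⅛)*64 = -2 + 8 = 6)
-411*(T(-12, 23) + p) = -411*((-12 - 13*23) + 6) = -411*((-12 - 299) + 6) = -411*(-311 + 6) = -411*(-305) = 125355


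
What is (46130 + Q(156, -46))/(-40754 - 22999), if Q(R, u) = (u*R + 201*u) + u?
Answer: -29662/63753 ≈ -0.46526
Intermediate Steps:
Q(R, u) = 202*u + R*u (Q(R, u) = (R*u + 201*u) + u = (201*u + R*u) + u = 202*u + R*u)
(46130 + Q(156, -46))/(-40754 - 22999) = (46130 - 46*(202 + 156))/(-40754 - 22999) = (46130 - 46*358)/(-63753) = (46130 - 16468)*(-1/63753) = 29662*(-1/63753) = -29662/63753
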